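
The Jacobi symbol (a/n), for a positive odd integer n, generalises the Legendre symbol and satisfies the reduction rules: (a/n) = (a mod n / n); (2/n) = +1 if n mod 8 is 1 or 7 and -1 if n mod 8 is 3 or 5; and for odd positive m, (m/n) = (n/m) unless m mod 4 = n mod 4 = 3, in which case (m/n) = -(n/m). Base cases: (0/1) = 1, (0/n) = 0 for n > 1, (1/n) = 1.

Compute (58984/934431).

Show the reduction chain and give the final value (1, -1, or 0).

-1

58984 = 2^3·7373; (2/934431) = +1 since 934431 mod 8 = 7, so (58984/934431) = (+1)^3·(7373/934431); sign now +1
reciprocity: (7373/934431) = +1·(934431/7373) since 7373 mod 4 = 1, 934431 mod 4 = 3; sign now +1
(934431/7373) = (5433/7373)   [reduce mod 7373]
reciprocity: (5433/7373) = +1·(7373/5433) since 5433 mod 4 = 1, 7373 mod 4 = 1; sign now +1
(7373/5433) = (1940/5433)   [reduce mod 5433]
1940 = 2^2·485; (2/5433) = +1 since 5433 mod 8 = 1, so (1940/5433) = (+1)^2·(485/5433); sign now +1
reciprocity: (485/5433) = +1·(5433/485) since 485 mod 4 = 1, 5433 mod 4 = 1; sign now +1
(5433/485) = (98/485)   [reduce mod 485]
98 = 2^1·49; (2/485) = -1 since 485 mod 8 = 5, so (98/485) = (-1)^1·(49/485); sign now -1
reciprocity: (49/485) = +1·(485/49) since 49 mod 4 = 1, 485 mod 4 = 1; sign now -1
(485/49) = (44/49)   [reduce mod 49]
44 = 2^2·11; (2/49) = +1 since 49 mod 8 = 1, so (44/49) = (+1)^2·(11/49); sign now -1
reciprocity: (11/49) = +1·(49/11) since 11 mod 4 = 3, 49 mod 4 = 1; sign now -1
(49/11) = (5/11)   [reduce mod 11]
reciprocity: (5/11) = +1·(11/5) since 5 mod 4 = 1, 11 mod 4 = 3; sign now -1
(11/5) = (1/5)   [reduce mod 5]
(1/5) = 1; final value = sign = -1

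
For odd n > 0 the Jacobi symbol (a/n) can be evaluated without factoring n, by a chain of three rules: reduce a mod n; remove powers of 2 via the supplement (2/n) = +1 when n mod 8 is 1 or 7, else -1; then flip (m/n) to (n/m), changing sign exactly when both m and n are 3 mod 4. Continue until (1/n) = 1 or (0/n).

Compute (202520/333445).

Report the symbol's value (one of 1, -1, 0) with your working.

factor out 2^3: 202520 = 2^3·25315; with 333445 mod 8 = 5, (2/333445) = -1; sign now -1; continue with (25315/333445)
flip (25315/333445) -> (333445/25315): both odd, 25315 mod 4 = 3, 333445 mod 4 = 1, so the flip contributes +1; sign now -1
(333445/25315): 333445 mod 25315 = 4350, so (333445/25315) = (4350/25315)
factor out 2^1: 4350 = 2^1·2175; with 25315 mod 8 = 3, (2/25315) = -1; sign now +1; continue with (2175/25315)
flip (2175/25315) -> (25315/2175): both odd, 2175 mod 4 = 3, 25315 mod 4 = 3, so the flip contributes -1; sign now -1
(25315/2175): 25315 mod 2175 = 1390, so (25315/2175) = (1390/2175)
factor out 2^1: 1390 = 2^1·695; with 2175 mod 8 = 7, (2/2175) = +1; sign now -1; continue with (695/2175)
flip (695/2175) -> (2175/695): both odd, 695 mod 4 = 3, 2175 mod 4 = 3, so the flip contributes -1; sign now +1
(2175/695): 2175 mod 695 = 90, so (2175/695) = (90/695)
factor out 2^1: 90 = 2^1·45; with 695 mod 8 = 7, (2/695) = +1; sign now +1; continue with (45/695)
flip (45/695) -> (695/45): both odd, 45 mod 4 = 1, 695 mod 4 = 3, so the flip contributes +1; sign now +1
(695/45): 695 mod 45 = 20, so (695/45) = (20/45)
factor out 2^2: 20 = 2^2·5; with 45 mod 8 = 5, (2/45) = -1; sign now +1; continue with (5/45)
flip (5/45) -> (45/5): both odd, 5 mod 4 = 1, 45 mod 4 = 1, so the flip contributes +1; sign now +1
(45/5): 45 mod 5 = 0, so (45/5) = (0/5)
reached (0/5); gcd(a, n) > 1, so (0/5) = 0 and the symbol is 0

0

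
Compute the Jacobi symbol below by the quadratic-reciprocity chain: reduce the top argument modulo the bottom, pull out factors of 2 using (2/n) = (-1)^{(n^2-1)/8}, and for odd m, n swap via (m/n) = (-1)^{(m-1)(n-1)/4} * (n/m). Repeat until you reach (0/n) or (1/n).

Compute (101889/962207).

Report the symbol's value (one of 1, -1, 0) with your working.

flip (101889/962207) -> (962207/101889): both odd, 101889 mod 4 = 1, 962207 mod 4 = 3, so the flip contributes +1; sign now +1
(962207/101889): 962207 mod 101889 = 45206, so (962207/101889) = (45206/101889)
factor out 2^1: 45206 = 2^1·22603; with 101889 mod 8 = 1, (2/101889) = +1; sign now +1; continue with (22603/101889)
flip (22603/101889) -> (101889/22603): both odd, 22603 mod 4 = 3, 101889 mod 4 = 1, so the flip contributes +1; sign now +1
(101889/22603): 101889 mod 22603 = 11477, so (101889/22603) = (11477/22603)
flip (11477/22603) -> (22603/11477): both odd, 11477 mod 4 = 1, 22603 mod 4 = 3, so the flip contributes +1; sign now +1
(22603/11477): 22603 mod 11477 = 11126, so (22603/11477) = (11126/11477)
factor out 2^1: 11126 = 2^1·5563; with 11477 mod 8 = 5, (2/11477) = -1; sign now -1; continue with (5563/11477)
flip (5563/11477) -> (11477/5563): both odd, 5563 mod 4 = 3, 11477 mod 4 = 1, so the flip contributes +1; sign now -1
(11477/5563): 11477 mod 5563 = 351, so (11477/5563) = (351/5563)
flip (351/5563) -> (5563/351): both odd, 351 mod 4 = 3, 5563 mod 4 = 3, so the flip contributes -1; sign now +1
(5563/351): 5563 mod 351 = 298, so (5563/351) = (298/351)
factor out 2^1: 298 = 2^1·149; with 351 mod 8 = 7, (2/351) = +1; sign now +1; continue with (149/351)
flip (149/351) -> (351/149): both odd, 149 mod 4 = 1, 351 mod 4 = 3, so the flip contributes +1; sign now +1
(351/149): 351 mod 149 = 53, so (351/149) = (53/149)
flip (53/149) -> (149/53): both odd, 53 mod 4 = 1, 149 mod 4 = 1, so the flip contributes +1; sign now +1
(149/53): 149 mod 53 = 43, so (149/53) = (43/53)
flip (43/53) -> (53/43): both odd, 43 mod 4 = 3, 53 mod 4 = 1, so the flip contributes +1; sign now +1
(53/43): 53 mod 43 = 10, so (53/43) = (10/43)
factor out 2^1: 10 = 2^1·5; with 43 mod 8 = 3, (2/43) = -1; sign now -1; continue with (5/43)
flip (5/43) -> (43/5): both odd, 5 mod 4 = 1, 43 mod 4 = 3, so the flip contributes +1; sign now -1
(43/5): 43 mod 5 = 3, so (43/5) = (3/5)
flip (3/5) -> (5/3): both odd, 3 mod 4 = 3, 5 mod 4 = 1, so the flip contributes +1; sign now -1
(5/3): 5 mod 3 = 2, so (5/3) = (2/3)
factor out 2^1: 2 = 2^1·1; with 3 mod 8 = 3, (2/3) = -1; sign now +1; continue with (1/3)
reached (1/3) = 1, so the symbol is +1

1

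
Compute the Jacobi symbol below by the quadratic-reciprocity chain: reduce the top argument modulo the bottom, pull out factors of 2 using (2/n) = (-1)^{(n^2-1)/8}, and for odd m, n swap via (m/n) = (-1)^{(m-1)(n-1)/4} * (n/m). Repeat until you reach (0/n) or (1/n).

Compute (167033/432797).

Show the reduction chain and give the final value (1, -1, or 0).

1

reciprocity: (167033/432797) = +1·(432797/167033) since 167033 mod 4 = 1, 432797 mod 4 = 1; sign now +1
(432797/167033) = (98731/167033)   [reduce mod 167033]
reciprocity: (98731/167033) = +1·(167033/98731) since 98731 mod 4 = 3, 167033 mod 4 = 1; sign now +1
(167033/98731) = (68302/98731)   [reduce mod 98731]
68302 = 2^1·34151; (2/98731) = -1 since 98731 mod 8 = 3, so (68302/98731) = (-1)^1·(34151/98731); sign now -1
reciprocity: (34151/98731) = -1·(98731/34151) since 34151 mod 4 = 3, 98731 mod 4 = 3; sign now +1
(98731/34151) = (30429/34151)   [reduce mod 34151]
reciprocity: (30429/34151) = +1·(34151/30429) since 30429 mod 4 = 1, 34151 mod 4 = 3; sign now +1
(34151/30429) = (3722/30429)   [reduce mod 30429]
3722 = 2^1·1861; (2/30429) = -1 since 30429 mod 8 = 5, so (3722/30429) = (-1)^1·(1861/30429); sign now -1
reciprocity: (1861/30429) = +1·(30429/1861) since 1861 mod 4 = 1, 30429 mod 4 = 1; sign now -1
(30429/1861) = (653/1861)   [reduce mod 1861]
reciprocity: (653/1861) = +1·(1861/653) since 653 mod 4 = 1, 1861 mod 4 = 1; sign now -1
(1861/653) = (555/653)   [reduce mod 653]
reciprocity: (555/653) = +1·(653/555) since 555 mod 4 = 3, 653 mod 4 = 1; sign now -1
(653/555) = (98/555)   [reduce mod 555]
98 = 2^1·49; (2/555) = -1 since 555 mod 8 = 3, so (98/555) = (-1)^1·(49/555); sign now +1
reciprocity: (49/555) = +1·(555/49) since 49 mod 4 = 1, 555 mod 4 = 3; sign now +1
(555/49) = (16/49)   [reduce mod 49]
16 = 2^4·1; (2/49) = +1 since 49 mod 8 = 1, so (16/49) = (+1)^4·(1/49); sign now +1
(1/49) = 1; final value = sign = +1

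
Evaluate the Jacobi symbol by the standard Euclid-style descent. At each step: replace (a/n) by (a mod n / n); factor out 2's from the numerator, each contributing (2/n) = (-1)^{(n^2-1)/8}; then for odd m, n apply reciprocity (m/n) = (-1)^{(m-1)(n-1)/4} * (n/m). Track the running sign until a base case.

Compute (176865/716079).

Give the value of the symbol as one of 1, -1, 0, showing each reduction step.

0

reciprocity: (176865/716079) = +1·(716079/176865) since 176865 mod 4 = 1, 716079 mod 4 = 3; sign now +1
(716079/176865) = (8619/176865)   [reduce mod 176865]
reciprocity: (8619/176865) = +1·(176865/8619) since 8619 mod 4 = 3, 176865 mod 4 = 1; sign now +1
(176865/8619) = (4485/8619)   [reduce mod 8619]
reciprocity: (4485/8619) = +1·(8619/4485) since 4485 mod 4 = 1, 8619 mod 4 = 3; sign now +1
(8619/4485) = (4134/4485)   [reduce mod 4485]
4134 = 2^1·2067; (2/4485) = -1 since 4485 mod 8 = 5, so (4134/4485) = (-1)^1·(2067/4485); sign now -1
reciprocity: (2067/4485) = +1·(4485/2067) since 2067 mod 4 = 3, 4485 mod 4 = 1; sign now -1
(4485/2067) = (351/2067)   [reduce mod 2067]
reciprocity: (351/2067) = -1·(2067/351) since 351 mod 4 = 3, 2067 mod 4 = 3; sign now +1
(2067/351) = (312/351)   [reduce mod 351]
312 = 2^3·39; (2/351) = +1 since 351 mod 8 = 7, so (312/351) = (+1)^3·(39/351); sign now +1
reciprocity: (39/351) = -1·(351/39) since 39 mod 4 = 3, 351 mod 4 = 3; sign now -1
(351/39) = (0/39)   [reduce mod 39]
(0/39) = 0   [gcd(a, n) > 1]; final value = 0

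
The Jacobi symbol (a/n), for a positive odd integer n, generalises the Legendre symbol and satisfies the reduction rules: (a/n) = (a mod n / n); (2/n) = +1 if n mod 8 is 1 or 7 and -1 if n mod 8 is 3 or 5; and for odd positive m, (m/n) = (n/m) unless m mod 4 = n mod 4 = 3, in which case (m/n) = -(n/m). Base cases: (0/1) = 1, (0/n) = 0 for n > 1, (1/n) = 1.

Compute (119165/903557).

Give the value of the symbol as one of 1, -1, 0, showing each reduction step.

1

flip (119165/903557) -> (903557/119165): both odd, 119165 mod 4 = 1, 903557 mod 4 = 1, so the flip contributes +1; sign now +1
(903557/119165): 903557 mod 119165 = 69402, so (903557/119165) = (69402/119165)
factor out 2^1: 69402 = 2^1·34701; with 119165 mod 8 = 5, (2/119165) = -1; sign now -1; continue with (34701/119165)
flip (34701/119165) -> (119165/34701): both odd, 34701 mod 4 = 1, 119165 mod 4 = 1, so the flip contributes +1; sign now -1
(119165/34701): 119165 mod 34701 = 15062, so (119165/34701) = (15062/34701)
factor out 2^1: 15062 = 2^1·7531; with 34701 mod 8 = 5, (2/34701) = -1; sign now +1; continue with (7531/34701)
flip (7531/34701) -> (34701/7531): both odd, 7531 mod 4 = 3, 34701 mod 4 = 1, so the flip contributes +1; sign now +1
(34701/7531): 34701 mod 7531 = 4577, so (34701/7531) = (4577/7531)
flip (4577/7531) -> (7531/4577): both odd, 4577 mod 4 = 1, 7531 mod 4 = 3, so the flip contributes +1; sign now +1
(7531/4577): 7531 mod 4577 = 2954, so (7531/4577) = (2954/4577)
factor out 2^1: 2954 = 2^1·1477; with 4577 mod 8 = 1, (2/4577) = +1; sign now +1; continue with (1477/4577)
flip (1477/4577) -> (4577/1477): both odd, 1477 mod 4 = 1, 4577 mod 4 = 1, so the flip contributes +1; sign now +1
(4577/1477): 4577 mod 1477 = 146, so (4577/1477) = (146/1477)
factor out 2^1: 146 = 2^1·73; with 1477 mod 8 = 5, (2/1477) = -1; sign now -1; continue with (73/1477)
flip (73/1477) -> (1477/73): both odd, 73 mod 4 = 1, 1477 mod 4 = 1, so the flip contributes +1; sign now -1
(1477/73): 1477 mod 73 = 17, so (1477/73) = (17/73)
flip (17/73) -> (73/17): both odd, 17 mod 4 = 1, 73 mod 4 = 1, so the flip contributes +1; sign now -1
(73/17): 73 mod 17 = 5, so (73/17) = (5/17)
flip (5/17) -> (17/5): both odd, 5 mod 4 = 1, 17 mod 4 = 1, so the flip contributes +1; sign now -1
(17/5): 17 mod 5 = 2, so (17/5) = (2/5)
factor out 2^1: 2 = 2^1·1; with 5 mod 8 = 5, (2/5) = -1; sign now +1; continue with (1/5)
reached (1/5) = 1, so the symbol is +1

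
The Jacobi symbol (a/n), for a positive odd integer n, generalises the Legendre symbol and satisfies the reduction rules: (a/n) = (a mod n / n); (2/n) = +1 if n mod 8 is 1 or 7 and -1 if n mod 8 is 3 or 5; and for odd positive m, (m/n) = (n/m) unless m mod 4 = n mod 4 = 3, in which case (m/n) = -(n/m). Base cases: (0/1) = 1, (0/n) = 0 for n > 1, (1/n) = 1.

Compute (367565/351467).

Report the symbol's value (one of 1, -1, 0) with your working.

(367565/351467): 367565 mod 351467 = 16098, so (367565/351467) = (16098/351467)
factor out 2^1: 16098 = 2^1·8049; with 351467 mod 8 = 3, (2/351467) = -1; sign now -1; continue with (8049/351467)
flip (8049/351467) -> (351467/8049): both odd, 8049 mod 4 = 1, 351467 mod 4 = 3, so the flip contributes +1; sign now -1
(351467/8049): 351467 mod 8049 = 5360, so (351467/8049) = (5360/8049)
factor out 2^4: 5360 = 2^4·335; with 8049 mod 8 = 1, (2/8049) = +1; sign now -1; continue with (335/8049)
flip (335/8049) -> (8049/335): both odd, 335 mod 4 = 3, 8049 mod 4 = 1, so the flip contributes +1; sign now -1
(8049/335): 8049 mod 335 = 9, so (8049/335) = (9/335)
flip (9/335) -> (335/9): both odd, 9 mod 4 = 1, 335 mod 4 = 3, so the flip contributes +1; sign now -1
(335/9): 335 mod 9 = 2, so (335/9) = (2/9)
factor out 2^1: 2 = 2^1·1; with 9 mod 8 = 1, (2/9) = +1; sign now -1; continue with (1/9)
reached (1/9) = 1, so the symbol is -1

-1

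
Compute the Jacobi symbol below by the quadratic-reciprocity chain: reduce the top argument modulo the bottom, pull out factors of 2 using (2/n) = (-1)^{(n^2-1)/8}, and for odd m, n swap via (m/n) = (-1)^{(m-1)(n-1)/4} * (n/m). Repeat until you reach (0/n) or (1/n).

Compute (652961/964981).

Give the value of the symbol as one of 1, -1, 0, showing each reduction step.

-1

reciprocity: (652961/964981) = +1·(964981/652961) since 652961 mod 4 = 1, 964981 mod 4 = 1; sign now +1
(964981/652961) = (312020/652961)   [reduce mod 652961]
312020 = 2^2·78005; (2/652961) = +1 since 652961 mod 8 = 1, so (312020/652961) = (+1)^2·(78005/652961); sign now +1
reciprocity: (78005/652961) = +1·(652961/78005) since 78005 mod 4 = 1, 652961 mod 4 = 1; sign now +1
(652961/78005) = (28921/78005)   [reduce mod 78005]
reciprocity: (28921/78005) = +1·(78005/28921) since 28921 mod 4 = 1, 78005 mod 4 = 1; sign now +1
(78005/28921) = (20163/28921)   [reduce mod 28921]
reciprocity: (20163/28921) = +1·(28921/20163) since 20163 mod 4 = 3, 28921 mod 4 = 1; sign now +1
(28921/20163) = (8758/20163)   [reduce mod 20163]
8758 = 2^1·4379; (2/20163) = -1 since 20163 mod 8 = 3, so (8758/20163) = (-1)^1·(4379/20163); sign now -1
reciprocity: (4379/20163) = -1·(20163/4379) since 4379 mod 4 = 3, 20163 mod 4 = 3; sign now +1
(20163/4379) = (2647/4379)   [reduce mod 4379]
reciprocity: (2647/4379) = -1·(4379/2647) since 2647 mod 4 = 3, 4379 mod 4 = 3; sign now -1
(4379/2647) = (1732/2647)   [reduce mod 2647]
1732 = 2^2·433; (2/2647) = +1 since 2647 mod 8 = 7, so (1732/2647) = (+1)^2·(433/2647); sign now -1
reciprocity: (433/2647) = +1·(2647/433) since 433 mod 4 = 1, 2647 mod 4 = 3; sign now -1
(2647/433) = (49/433)   [reduce mod 433]
reciprocity: (49/433) = +1·(433/49) since 49 mod 4 = 1, 433 mod 4 = 1; sign now -1
(433/49) = (41/49)   [reduce mod 49]
reciprocity: (41/49) = +1·(49/41) since 41 mod 4 = 1, 49 mod 4 = 1; sign now -1
(49/41) = (8/41)   [reduce mod 41]
8 = 2^3·1; (2/41) = +1 since 41 mod 8 = 1, so (8/41) = (+1)^3·(1/41); sign now -1
(1/41) = 1; final value = sign = -1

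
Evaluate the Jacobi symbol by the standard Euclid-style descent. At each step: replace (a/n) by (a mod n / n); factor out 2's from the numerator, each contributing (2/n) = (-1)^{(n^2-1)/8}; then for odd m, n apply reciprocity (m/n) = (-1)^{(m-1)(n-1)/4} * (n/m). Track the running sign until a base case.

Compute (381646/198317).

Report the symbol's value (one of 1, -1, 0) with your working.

-1

(381646/198317): 381646 mod 198317 = 183329, so (381646/198317) = (183329/198317)
flip (183329/198317) -> (198317/183329): both odd, 183329 mod 4 = 1, 198317 mod 4 = 1, so the flip contributes +1; sign now +1
(198317/183329): 198317 mod 183329 = 14988, so (198317/183329) = (14988/183329)
factor out 2^2: 14988 = 2^2·3747; with 183329 mod 8 = 1, (2/183329) = +1; sign now +1; continue with (3747/183329)
flip (3747/183329) -> (183329/3747): both odd, 3747 mod 4 = 3, 183329 mod 4 = 1, so the flip contributes +1; sign now +1
(183329/3747): 183329 mod 3747 = 3473, so (183329/3747) = (3473/3747)
flip (3473/3747) -> (3747/3473): both odd, 3473 mod 4 = 1, 3747 mod 4 = 3, so the flip contributes +1; sign now +1
(3747/3473): 3747 mod 3473 = 274, so (3747/3473) = (274/3473)
factor out 2^1: 274 = 2^1·137; with 3473 mod 8 = 1, (2/3473) = +1; sign now +1; continue with (137/3473)
flip (137/3473) -> (3473/137): both odd, 137 mod 4 = 1, 3473 mod 4 = 1, so the flip contributes +1; sign now +1
(3473/137): 3473 mod 137 = 48, so (3473/137) = (48/137)
factor out 2^4: 48 = 2^4·3; with 137 mod 8 = 1, (2/137) = +1; sign now +1; continue with (3/137)
flip (3/137) -> (137/3): both odd, 3 mod 4 = 3, 137 mod 4 = 1, so the flip contributes +1; sign now +1
(137/3): 137 mod 3 = 2, so (137/3) = (2/3)
factor out 2^1: 2 = 2^1·1; with 3 mod 8 = 3, (2/3) = -1; sign now -1; continue with (1/3)
reached (1/3) = 1, so the symbol is -1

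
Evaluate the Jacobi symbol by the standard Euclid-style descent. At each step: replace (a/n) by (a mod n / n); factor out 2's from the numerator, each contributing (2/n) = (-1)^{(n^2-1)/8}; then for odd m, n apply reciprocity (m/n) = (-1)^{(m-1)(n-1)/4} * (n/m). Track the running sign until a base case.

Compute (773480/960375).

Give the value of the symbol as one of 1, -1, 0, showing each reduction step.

773480 = 2^3·96685; (2/960375) = +1 since 960375 mod 8 = 7, so (773480/960375) = (+1)^3·(96685/960375); sign now +1
reciprocity: (96685/960375) = +1·(960375/96685) since 96685 mod 4 = 1, 960375 mod 4 = 3; sign now +1
(960375/96685) = (90210/96685)   [reduce mod 96685]
90210 = 2^1·45105; (2/96685) = -1 since 96685 mod 8 = 5, so (90210/96685) = (-1)^1·(45105/96685); sign now -1
reciprocity: (45105/96685) = +1·(96685/45105) since 45105 mod 4 = 1, 96685 mod 4 = 1; sign now -1
(96685/45105) = (6475/45105)   [reduce mod 45105]
reciprocity: (6475/45105) = +1·(45105/6475) since 6475 mod 4 = 3, 45105 mod 4 = 1; sign now -1
(45105/6475) = (6255/6475)   [reduce mod 6475]
reciprocity: (6255/6475) = -1·(6475/6255) since 6255 mod 4 = 3, 6475 mod 4 = 3; sign now +1
(6475/6255) = (220/6255)   [reduce mod 6255]
220 = 2^2·55; (2/6255) = +1 since 6255 mod 8 = 7, so (220/6255) = (+1)^2·(55/6255); sign now +1
reciprocity: (55/6255) = -1·(6255/55) since 55 mod 4 = 3, 6255 mod 4 = 3; sign now -1
(6255/55) = (40/55)   [reduce mod 55]
40 = 2^3·5; (2/55) = +1 since 55 mod 8 = 7, so (40/55) = (+1)^3·(5/55); sign now -1
reciprocity: (5/55) = +1·(55/5) since 5 mod 4 = 1, 55 mod 4 = 3; sign now -1
(55/5) = (0/5)   [reduce mod 5]
(0/5) = 0   [gcd(a, n) > 1]; final value = 0

0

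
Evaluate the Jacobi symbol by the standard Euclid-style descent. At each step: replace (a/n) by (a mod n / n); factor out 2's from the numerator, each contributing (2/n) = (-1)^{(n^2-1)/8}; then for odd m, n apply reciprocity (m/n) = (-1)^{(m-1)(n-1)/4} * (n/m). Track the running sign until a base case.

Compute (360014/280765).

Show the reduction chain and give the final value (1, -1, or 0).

1

(360014/280765) = (79249/280765)   [reduce mod 280765]
reciprocity: (79249/280765) = +1·(280765/79249) since 79249 mod 4 = 1, 280765 mod 4 = 1; sign now +1
(280765/79249) = (43018/79249)   [reduce mod 79249]
43018 = 2^1·21509; (2/79249) = +1 since 79249 mod 8 = 1, so (43018/79249) = (+1)^1·(21509/79249); sign now +1
reciprocity: (21509/79249) = +1·(79249/21509) since 21509 mod 4 = 1, 79249 mod 4 = 1; sign now +1
(79249/21509) = (14722/21509)   [reduce mod 21509]
14722 = 2^1·7361; (2/21509) = -1 since 21509 mod 8 = 5, so (14722/21509) = (-1)^1·(7361/21509); sign now -1
reciprocity: (7361/21509) = +1·(21509/7361) since 7361 mod 4 = 1, 21509 mod 4 = 1; sign now -1
(21509/7361) = (6787/7361)   [reduce mod 7361]
reciprocity: (6787/7361) = +1·(7361/6787) since 6787 mod 4 = 3, 7361 mod 4 = 1; sign now -1
(7361/6787) = (574/6787)   [reduce mod 6787]
574 = 2^1·287; (2/6787) = -1 since 6787 mod 8 = 3, so (574/6787) = (-1)^1·(287/6787); sign now +1
reciprocity: (287/6787) = -1·(6787/287) since 287 mod 4 = 3, 6787 mod 4 = 3; sign now -1
(6787/287) = (186/287)   [reduce mod 287]
186 = 2^1·93; (2/287) = +1 since 287 mod 8 = 7, so (186/287) = (+1)^1·(93/287); sign now -1
reciprocity: (93/287) = +1·(287/93) since 93 mod 4 = 1, 287 mod 4 = 3; sign now -1
(287/93) = (8/93)   [reduce mod 93]
8 = 2^3·1; (2/93) = -1 since 93 mod 8 = 5, so (8/93) = (-1)^3·(1/93); sign now +1
(1/93) = 1; final value = sign = +1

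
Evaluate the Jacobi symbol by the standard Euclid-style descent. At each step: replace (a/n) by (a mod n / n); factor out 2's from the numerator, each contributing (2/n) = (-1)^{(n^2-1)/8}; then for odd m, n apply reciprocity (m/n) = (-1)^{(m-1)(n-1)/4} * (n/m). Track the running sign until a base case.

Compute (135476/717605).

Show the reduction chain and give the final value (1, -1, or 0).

135476 = 2^2·33869; (2/717605) = -1 since 717605 mod 8 = 5, so (135476/717605) = (-1)^2·(33869/717605); sign now +1
reciprocity: (33869/717605) = +1·(717605/33869) since 33869 mod 4 = 1, 717605 mod 4 = 1; sign now +1
(717605/33869) = (6356/33869)   [reduce mod 33869]
6356 = 2^2·1589; (2/33869) = -1 since 33869 mod 8 = 5, so (6356/33869) = (-1)^2·(1589/33869); sign now +1
reciprocity: (1589/33869) = +1·(33869/1589) since 1589 mod 4 = 1, 33869 mod 4 = 1; sign now +1
(33869/1589) = (500/1589)   [reduce mod 1589]
500 = 2^2·125; (2/1589) = -1 since 1589 mod 8 = 5, so (500/1589) = (-1)^2·(125/1589); sign now +1
reciprocity: (125/1589) = +1·(1589/125) since 125 mod 4 = 1, 1589 mod 4 = 1; sign now +1
(1589/125) = (89/125)   [reduce mod 125]
reciprocity: (89/125) = +1·(125/89) since 89 mod 4 = 1, 125 mod 4 = 1; sign now +1
(125/89) = (36/89)   [reduce mod 89]
36 = 2^2·9; (2/89) = +1 since 89 mod 8 = 1, so (36/89) = (+1)^2·(9/89); sign now +1
reciprocity: (9/89) = +1·(89/9) since 9 mod 4 = 1, 89 mod 4 = 1; sign now +1
(89/9) = (8/9)   [reduce mod 9]
8 = 2^3·1; (2/9) = +1 since 9 mod 8 = 1, so (8/9) = (+1)^3·(1/9); sign now +1
(1/9) = 1; final value = sign = +1

1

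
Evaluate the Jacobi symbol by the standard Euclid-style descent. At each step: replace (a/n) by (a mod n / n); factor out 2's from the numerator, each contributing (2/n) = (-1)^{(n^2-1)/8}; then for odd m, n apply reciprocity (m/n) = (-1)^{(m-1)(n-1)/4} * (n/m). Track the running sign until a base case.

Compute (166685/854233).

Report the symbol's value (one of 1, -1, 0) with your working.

0

flip (166685/854233) -> (854233/166685): both odd, 166685 mod 4 = 1, 854233 mod 4 = 1, so the flip contributes +1; sign now +1
(854233/166685): 854233 mod 166685 = 20808, so (854233/166685) = (20808/166685)
factor out 2^3: 20808 = 2^3·2601; with 166685 mod 8 = 5, (2/166685) = -1; sign now -1; continue with (2601/166685)
flip (2601/166685) -> (166685/2601): both odd, 2601 mod 4 = 1, 166685 mod 4 = 1, so the flip contributes +1; sign now -1
(166685/2601): 166685 mod 2601 = 221, so (166685/2601) = (221/2601)
flip (221/2601) -> (2601/221): both odd, 221 mod 4 = 1, 2601 mod 4 = 1, so the flip contributes +1; sign now -1
(2601/221): 2601 mod 221 = 170, so (2601/221) = (170/221)
factor out 2^1: 170 = 2^1·85; with 221 mod 8 = 5, (2/221) = -1; sign now +1; continue with (85/221)
flip (85/221) -> (221/85): both odd, 85 mod 4 = 1, 221 mod 4 = 1, so the flip contributes +1; sign now +1
(221/85): 221 mod 85 = 51, so (221/85) = (51/85)
flip (51/85) -> (85/51): both odd, 51 mod 4 = 3, 85 mod 4 = 1, so the flip contributes +1; sign now +1
(85/51): 85 mod 51 = 34, so (85/51) = (34/51)
factor out 2^1: 34 = 2^1·17; with 51 mod 8 = 3, (2/51) = -1; sign now -1; continue with (17/51)
flip (17/51) -> (51/17): both odd, 17 mod 4 = 1, 51 mod 4 = 3, so the flip contributes +1; sign now -1
(51/17): 51 mod 17 = 0, so (51/17) = (0/17)
reached (0/17); gcd(a, n) > 1, so (0/17) = 0 and the symbol is 0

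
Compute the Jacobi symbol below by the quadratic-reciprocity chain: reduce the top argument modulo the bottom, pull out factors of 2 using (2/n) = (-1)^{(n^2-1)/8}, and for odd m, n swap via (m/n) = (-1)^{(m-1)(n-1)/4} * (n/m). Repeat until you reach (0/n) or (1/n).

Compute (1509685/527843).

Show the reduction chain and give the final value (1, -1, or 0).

(1509685/527843): 1509685 mod 527843 = 453999, so (1509685/527843) = (453999/527843)
flip (453999/527843) -> (527843/453999): both odd, 453999 mod 4 = 3, 527843 mod 4 = 3, so the flip contributes -1; sign now -1
(527843/453999): 527843 mod 453999 = 73844, so (527843/453999) = (73844/453999)
factor out 2^2: 73844 = 2^2·18461; with 453999 mod 8 = 7, (2/453999) = +1; sign now -1; continue with (18461/453999)
flip (18461/453999) -> (453999/18461): both odd, 18461 mod 4 = 1, 453999 mod 4 = 3, so the flip contributes +1; sign now -1
(453999/18461): 453999 mod 18461 = 10935, so (453999/18461) = (10935/18461)
flip (10935/18461) -> (18461/10935): both odd, 10935 mod 4 = 3, 18461 mod 4 = 1, so the flip contributes +1; sign now -1
(18461/10935): 18461 mod 10935 = 7526, so (18461/10935) = (7526/10935)
factor out 2^1: 7526 = 2^1·3763; with 10935 mod 8 = 7, (2/10935) = +1; sign now -1; continue with (3763/10935)
flip (3763/10935) -> (10935/3763): both odd, 3763 mod 4 = 3, 10935 mod 4 = 3, so the flip contributes -1; sign now +1
(10935/3763): 10935 mod 3763 = 3409, so (10935/3763) = (3409/3763)
flip (3409/3763) -> (3763/3409): both odd, 3409 mod 4 = 1, 3763 mod 4 = 3, so the flip contributes +1; sign now +1
(3763/3409): 3763 mod 3409 = 354, so (3763/3409) = (354/3409)
factor out 2^1: 354 = 2^1·177; with 3409 mod 8 = 1, (2/3409) = +1; sign now +1; continue with (177/3409)
flip (177/3409) -> (3409/177): both odd, 177 mod 4 = 1, 3409 mod 4 = 1, so the flip contributes +1; sign now +1
(3409/177): 3409 mod 177 = 46, so (3409/177) = (46/177)
factor out 2^1: 46 = 2^1·23; with 177 mod 8 = 1, (2/177) = +1; sign now +1; continue with (23/177)
flip (23/177) -> (177/23): both odd, 23 mod 4 = 3, 177 mod 4 = 1, so the flip contributes +1; sign now +1
(177/23): 177 mod 23 = 16, so (177/23) = (16/23)
factor out 2^4: 16 = 2^4·1; with 23 mod 8 = 7, (2/23) = +1; sign now +1; continue with (1/23)
reached (1/23) = 1, so the symbol is +1

1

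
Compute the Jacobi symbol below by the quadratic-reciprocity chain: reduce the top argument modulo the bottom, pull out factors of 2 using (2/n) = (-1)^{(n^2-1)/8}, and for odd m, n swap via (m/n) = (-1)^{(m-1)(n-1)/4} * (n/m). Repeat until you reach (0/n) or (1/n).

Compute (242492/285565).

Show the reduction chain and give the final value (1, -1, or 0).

factor out 2^2: 242492 = 2^2·60623; with 285565 mod 8 = 5, (2/285565) = -1; sign now +1; continue with (60623/285565)
flip (60623/285565) -> (285565/60623): both odd, 60623 mod 4 = 3, 285565 mod 4 = 1, so the flip contributes +1; sign now +1
(285565/60623): 285565 mod 60623 = 43073, so (285565/60623) = (43073/60623)
flip (43073/60623) -> (60623/43073): both odd, 43073 mod 4 = 1, 60623 mod 4 = 3, so the flip contributes +1; sign now +1
(60623/43073): 60623 mod 43073 = 17550, so (60623/43073) = (17550/43073)
factor out 2^1: 17550 = 2^1·8775; with 43073 mod 8 = 1, (2/43073) = +1; sign now +1; continue with (8775/43073)
flip (8775/43073) -> (43073/8775): both odd, 8775 mod 4 = 3, 43073 mod 4 = 1, so the flip contributes +1; sign now +1
(43073/8775): 43073 mod 8775 = 7973, so (43073/8775) = (7973/8775)
flip (7973/8775) -> (8775/7973): both odd, 7973 mod 4 = 1, 8775 mod 4 = 3, so the flip contributes +1; sign now +1
(8775/7973): 8775 mod 7973 = 802, so (8775/7973) = (802/7973)
factor out 2^1: 802 = 2^1·401; with 7973 mod 8 = 5, (2/7973) = -1; sign now -1; continue with (401/7973)
flip (401/7973) -> (7973/401): both odd, 401 mod 4 = 1, 7973 mod 4 = 1, so the flip contributes +1; sign now -1
(7973/401): 7973 mod 401 = 354, so (7973/401) = (354/401)
factor out 2^1: 354 = 2^1·177; with 401 mod 8 = 1, (2/401) = +1; sign now -1; continue with (177/401)
flip (177/401) -> (401/177): both odd, 177 mod 4 = 1, 401 mod 4 = 1, so the flip contributes +1; sign now -1
(401/177): 401 mod 177 = 47, so (401/177) = (47/177)
flip (47/177) -> (177/47): both odd, 47 mod 4 = 3, 177 mod 4 = 1, so the flip contributes +1; sign now -1
(177/47): 177 mod 47 = 36, so (177/47) = (36/47)
factor out 2^2: 36 = 2^2·9; with 47 mod 8 = 7, (2/47) = +1; sign now -1; continue with (9/47)
flip (9/47) -> (47/9): both odd, 9 mod 4 = 1, 47 mod 4 = 3, so the flip contributes +1; sign now -1
(47/9): 47 mod 9 = 2, so (47/9) = (2/9)
factor out 2^1: 2 = 2^1·1; with 9 mod 8 = 1, (2/9) = +1; sign now -1; continue with (1/9)
reached (1/9) = 1, so the symbol is -1

-1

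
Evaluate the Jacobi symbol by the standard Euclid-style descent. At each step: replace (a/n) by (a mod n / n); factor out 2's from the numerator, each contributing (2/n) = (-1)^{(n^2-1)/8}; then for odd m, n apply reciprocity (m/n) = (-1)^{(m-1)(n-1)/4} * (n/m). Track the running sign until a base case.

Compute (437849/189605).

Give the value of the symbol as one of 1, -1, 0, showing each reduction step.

1

(437849/189605): 437849 mod 189605 = 58639, so (437849/189605) = (58639/189605)
flip (58639/189605) -> (189605/58639): both odd, 58639 mod 4 = 3, 189605 mod 4 = 1, so the flip contributes +1; sign now +1
(189605/58639): 189605 mod 58639 = 13688, so (189605/58639) = (13688/58639)
factor out 2^3: 13688 = 2^3·1711; with 58639 mod 8 = 7, (2/58639) = +1; sign now +1; continue with (1711/58639)
flip (1711/58639) -> (58639/1711): both odd, 1711 mod 4 = 3, 58639 mod 4 = 3, so the flip contributes -1; sign now -1
(58639/1711): 58639 mod 1711 = 465, so (58639/1711) = (465/1711)
flip (465/1711) -> (1711/465): both odd, 465 mod 4 = 1, 1711 mod 4 = 3, so the flip contributes +1; sign now -1
(1711/465): 1711 mod 465 = 316, so (1711/465) = (316/465)
factor out 2^2: 316 = 2^2·79; with 465 mod 8 = 1, (2/465) = +1; sign now -1; continue with (79/465)
flip (79/465) -> (465/79): both odd, 79 mod 4 = 3, 465 mod 4 = 1, so the flip contributes +1; sign now -1
(465/79): 465 mod 79 = 70, so (465/79) = (70/79)
factor out 2^1: 70 = 2^1·35; with 79 mod 8 = 7, (2/79) = +1; sign now -1; continue with (35/79)
flip (35/79) -> (79/35): both odd, 35 mod 4 = 3, 79 mod 4 = 3, so the flip contributes -1; sign now +1
(79/35): 79 mod 35 = 9, so (79/35) = (9/35)
flip (9/35) -> (35/9): both odd, 9 mod 4 = 1, 35 mod 4 = 3, so the flip contributes +1; sign now +1
(35/9): 35 mod 9 = 8, so (35/9) = (8/9)
factor out 2^3: 8 = 2^3·1; with 9 mod 8 = 1, (2/9) = +1; sign now +1; continue with (1/9)
reached (1/9) = 1, so the symbol is +1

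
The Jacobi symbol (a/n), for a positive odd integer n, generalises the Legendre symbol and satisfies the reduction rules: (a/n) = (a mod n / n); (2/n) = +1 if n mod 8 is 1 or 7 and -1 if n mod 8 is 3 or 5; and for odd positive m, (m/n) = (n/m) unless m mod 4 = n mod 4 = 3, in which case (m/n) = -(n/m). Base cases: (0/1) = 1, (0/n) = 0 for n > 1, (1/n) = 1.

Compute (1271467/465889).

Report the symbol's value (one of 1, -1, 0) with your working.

(1271467/465889) = (339689/465889)   [reduce mod 465889]
reciprocity: (339689/465889) = +1·(465889/339689) since 339689 mod 4 = 1, 465889 mod 4 = 1; sign now +1
(465889/339689) = (126200/339689)   [reduce mod 339689]
126200 = 2^3·15775; (2/339689) = +1 since 339689 mod 8 = 1, so (126200/339689) = (+1)^3·(15775/339689); sign now +1
reciprocity: (15775/339689) = +1·(339689/15775) since 15775 mod 4 = 3, 339689 mod 4 = 1; sign now +1
(339689/15775) = (8414/15775)   [reduce mod 15775]
8414 = 2^1·4207; (2/15775) = +1 since 15775 mod 8 = 7, so (8414/15775) = (+1)^1·(4207/15775); sign now +1
reciprocity: (4207/15775) = -1·(15775/4207) since 4207 mod 4 = 3, 15775 mod 4 = 3; sign now -1
(15775/4207) = (3154/4207)   [reduce mod 4207]
3154 = 2^1·1577; (2/4207) = +1 since 4207 mod 8 = 7, so (3154/4207) = (+1)^1·(1577/4207); sign now -1
reciprocity: (1577/4207) = +1·(4207/1577) since 1577 mod 4 = 1, 4207 mod 4 = 3; sign now -1
(4207/1577) = (1053/1577)   [reduce mod 1577]
reciprocity: (1053/1577) = +1·(1577/1053) since 1053 mod 4 = 1, 1577 mod 4 = 1; sign now -1
(1577/1053) = (524/1053)   [reduce mod 1053]
524 = 2^2·131; (2/1053) = -1 since 1053 mod 8 = 5, so (524/1053) = (-1)^2·(131/1053); sign now -1
reciprocity: (131/1053) = +1·(1053/131) since 131 mod 4 = 3, 1053 mod 4 = 1; sign now -1
(1053/131) = (5/131)   [reduce mod 131]
reciprocity: (5/131) = +1·(131/5) since 5 mod 4 = 1, 131 mod 4 = 3; sign now -1
(131/5) = (1/5)   [reduce mod 5]
(1/5) = 1; final value = sign = -1

-1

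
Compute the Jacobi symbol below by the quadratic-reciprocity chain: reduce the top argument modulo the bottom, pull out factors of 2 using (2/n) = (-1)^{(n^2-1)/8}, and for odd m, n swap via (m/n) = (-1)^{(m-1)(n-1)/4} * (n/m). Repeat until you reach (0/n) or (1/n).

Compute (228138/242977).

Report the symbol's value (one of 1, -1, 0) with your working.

1

228138 = 2^1·114069; (2/242977) = +1 since 242977 mod 8 = 1, so (228138/242977) = (+1)^1·(114069/242977); sign now +1
reciprocity: (114069/242977) = +1·(242977/114069) since 114069 mod 4 = 1, 242977 mod 4 = 1; sign now +1
(242977/114069) = (14839/114069)   [reduce mod 114069]
reciprocity: (14839/114069) = +1·(114069/14839) since 14839 mod 4 = 3, 114069 mod 4 = 1; sign now +1
(114069/14839) = (10196/14839)   [reduce mod 14839]
10196 = 2^2·2549; (2/14839) = +1 since 14839 mod 8 = 7, so (10196/14839) = (+1)^2·(2549/14839); sign now +1
reciprocity: (2549/14839) = +1·(14839/2549) since 2549 mod 4 = 1, 14839 mod 4 = 3; sign now +1
(14839/2549) = (2094/2549)   [reduce mod 2549]
2094 = 2^1·1047; (2/2549) = -1 since 2549 mod 8 = 5, so (2094/2549) = (-1)^1·(1047/2549); sign now -1
reciprocity: (1047/2549) = +1·(2549/1047) since 1047 mod 4 = 3, 2549 mod 4 = 1; sign now -1
(2549/1047) = (455/1047)   [reduce mod 1047]
reciprocity: (455/1047) = -1·(1047/455) since 455 mod 4 = 3, 1047 mod 4 = 3; sign now +1
(1047/455) = (137/455)   [reduce mod 455]
reciprocity: (137/455) = +1·(455/137) since 137 mod 4 = 1, 455 mod 4 = 3; sign now +1
(455/137) = (44/137)   [reduce mod 137]
44 = 2^2·11; (2/137) = +1 since 137 mod 8 = 1, so (44/137) = (+1)^2·(11/137); sign now +1
reciprocity: (11/137) = +1·(137/11) since 11 mod 4 = 3, 137 mod 4 = 1; sign now +1
(137/11) = (5/11)   [reduce mod 11]
reciprocity: (5/11) = +1·(11/5) since 5 mod 4 = 1, 11 mod 4 = 3; sign now +1
(11/5) = (1/5)   [reduce mod 5]
(1/5) = 1; final value = sign = +1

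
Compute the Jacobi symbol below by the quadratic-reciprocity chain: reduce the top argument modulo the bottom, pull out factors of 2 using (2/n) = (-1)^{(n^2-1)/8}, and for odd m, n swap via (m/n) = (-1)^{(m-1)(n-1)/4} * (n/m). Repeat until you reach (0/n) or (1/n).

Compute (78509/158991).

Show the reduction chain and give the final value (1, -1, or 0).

flip (78509/158991) -> (158991/78509): both odd, 78509 mod 4 = 1, 158991 mod 4 = 3, so the flip contributes +1; sign now +1
(158991/78509): 158991 mod 78509 = 1973, so (158991/78509) = (1973/78509)
flip (1973/78509) -> (78509/1973): both odd, 1973 mod 4 = 1, 78509 mod 4 = 1, so the flip contributes +1; sign now +1
(78509/1973): 78509 mod 1973 = 1562, so (78509/1973) = (1562/1973)
factor out 2^1: 1562 = 2^1·781; with 1973 mod 8 = 5, (2/1973) = -1; sign now -1; continue with (781/1973)
flip (781/1973) -> (1973/781): both odd, 781 mod 4 = 1, 1973 mod 4 = 1, so the flip contributes +1; sign now -1
(1973/781): 1973 mod 781 = 411, so (1973/781) = (411/781)
flip (411/781) -> (781/411): both odd, 411 mod 4 = 3, 781 mod 4 = 1, so the flip contributes +1; sign now -1
(781/411): 781 mod 411 = 370, so (781/411) = (370/411)
factor out 2^1: 370 = 2^1·185; with 411 mod 8 = 3, (2/411) = -1; sign now +1; continue with (185/411)
flip (185/411) -> (411/185): both odd, 185 mod 4 = 1, 411 mod 4 = 3, so the flip contributes +1; sign now +1
(411/185): 411 mod 185 = 41, so (411/185) = (41/185)
flip (41/185) -> (185/41): both odd, 41 mod 4 = 1, 185 mod 4 = 1, so the flip contributes +1; sign now +1
(185/41): 185 mod 41 = 21, so (185/41) = (21/41)
flip (21/41) -> (41/21): both odd, 21 mod 4 = 1, 41 mod 4 = 1, so the flip contributes +1; sign now +1
(41/21): 41 mod 21 = 20, so (41/21) = (20/21)
factor out 2^2: 20 = 2^2·5; with 21 mod 8 = 5, (2/21) = -1; sign now +1; continue with (5/21)
flip (5/21) -> (21/5): both odd, 5 mod 4 = 1, 21 mod 4 = 1, so the flip contributes +1; sign now +1
(21/5): 21 mod 5 = 1, so (21/5) = (1/5)
reached (1/5) = 1, so the symbol is +1

1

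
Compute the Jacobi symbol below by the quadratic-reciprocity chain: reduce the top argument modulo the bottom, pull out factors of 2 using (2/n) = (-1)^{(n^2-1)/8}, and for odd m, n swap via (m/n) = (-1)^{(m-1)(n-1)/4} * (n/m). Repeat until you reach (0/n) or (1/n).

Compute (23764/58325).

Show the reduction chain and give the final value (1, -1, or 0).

-1

factor out 2^2: 23764 = 2^2·5941; with 58325 mod 8 = 5, (2/58325) = -1; sign now +1; continue with (5941/58325)
flip (5941/58325) -> (58325/5941): both odd, 5941 mod 4 = 1, 58325 mod 4 = 1, so the flip contributes +1; sign now +1
(58325/5941): 58325 mod 5941 = 4856, so (58325/5941) = (4856/5941)
factor out 2^3: 4856 = 2^3·607; with 5941 mod 8 = 5, (2/5941) = -1; sign now -1; continue with (607/5941)
flip (607/5941) -> (5941/607): both odd, 607 mod 4 = 3, 5941 mod 4 = 1, so the flip contributes +1; sign now -1
(5941/607): 5941 mod 607 = 478, so (5941/607) = (478/607)
factor out 2^1: 478 = 2^1·239; with 607 mod 8 = 7, (2/607) = +1; sign now -1; continue with (239/607)
flip (239/607) -> (607/239): both odd, 239 mod 4 = 3, 607 mod 4 = 3, so the flip contributes -1; sign now +1
(607/239): 607 mod 239 = 129, so (607/239) = (129/239)
flip (129/239) -> (239/129): both odd, 129 mod 4 = 1, 239 mod 4 = 3, so the flip contributes +1; sign now +1
(239/129): 239 mod 129 = 110, so (239/129) = (110/129)
factor out 2^1: 110 = 2^1·55; with 129 mod 8 = 1, (2/129) = +1; sign now +1; continue with (55/129)
flip (55/129) -> (129/55): both odd, 55 mod 4 = 3, 129 mod 4 = 1, so the flip contributes +1; sign now +1
(129/55): 129 mod 55 = 19, so (129/55) = (19/55)
flip (19/55) -> (55/19): both odd, 19 mod 4 = 3, 55 mod 4 = 3, so the flip contributes -1; sign now -1
(55/19): 55 mod 19 = 17, so (55/19) = (17/19)
flip (17/19) -> (19/17): both odd, 17 mod 4 = 1, 19 mod 4 = 3, so the flip contributes +1; sign now -1
(19/17): 19 mod 17 = 2, so (19/17) = (2/17)
factor out 2^1: 2 = 2^1·1; with 17 mod 8 = 1, (2/17) = +1; sign now -1; continue with (1/17)
reached (1/17) = 1, so the symbol is -1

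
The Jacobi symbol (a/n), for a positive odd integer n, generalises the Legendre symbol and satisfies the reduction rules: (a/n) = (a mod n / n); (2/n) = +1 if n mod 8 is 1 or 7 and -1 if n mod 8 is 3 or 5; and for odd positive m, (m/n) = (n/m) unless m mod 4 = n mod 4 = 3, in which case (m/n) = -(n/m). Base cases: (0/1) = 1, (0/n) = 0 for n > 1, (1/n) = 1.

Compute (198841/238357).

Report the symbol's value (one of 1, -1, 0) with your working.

flip (198841/238357) -> (238357/198841): both odd, 198841 mod 4 = 1, 238357 mod 4 = 1, so the flip contributes +1; sign now +1
(238357/198841): 238357 mod 198841 = 39516, so (238357/198841) = (39516/198841)
factor out 2^2: 39516 = 2^2·9879; with 198841 mod 8 = 1, (2/198841) = +1; sign now +1; continue with (9879/198841)
flip (9879/198841) -> (198841/9879): both odd, 9879 mod 4 = 3, 198841 mod 4 = 1, so the flip contributes +1; sign now +1
(198841/9879): 198841 mod 9879 = 1261, so (198841/9879) = (1261/9879)
flip (1261/9879) -> (9879/1261): both odd, 1261 mod 4 = 1, 9879 mod 4 = 3, so the flip contributes +1; sign now +1
(9879/1261): 9879 mod 1261 = 1052, so (9879/1261) = (1052/1261)
factor out 2^2: 1052 = 2^2·263; with 1261 mod 8 = 5, (2/1261) = -1; sign now +1; continue with (263/1261)
flip (263/1261) -> (1261/263): both odd, 263 mod 4 = 3, 1261 mod 4 = 1, so the flip contributes +1; sign now +1
(1261/263): 1261 mod 263 = 209, so (1261/263) = (209/263)
flip (209/263) -> (263/209): both odd, 209 mod 4 = 1, 263 mod 4 = 3, so the flip contributes +1; sign now +1
(263/209): 263 mod 209 = 54, so (263/209) = (54/209)
factor out 2^1: 54 = 2^1·27; with 209 mod 8 = 1, (2/209) = +1; sign now +1; continue with (27/209)
flip (27/209) -> (209/27): both odd, 27 mod 4 = 3, 209 mod 4 = 1, so the flip contributes +1; sign now +1
(209/27): 209 mod 27 = 20, so (209/27) = (20/27)
factor out 2^2: 20 = 2^2·5; with 27 mod 8 = 3, (2/27) = -1; sign now +1; continue with (5/27)
flip (5/27) -> (27/5): both odd, 5 mod 4 = 1, 27 mod 4 = 3, so the flip contributes +1; sign now +1
(27/5): 27 mod 5 = 2, so (27/5) = (2/5)
factor out 2^1: 2 = 2^1·1; with 5 mod 8 = 5, (2/5) = -1; sign now -1; continue with (1/5)
reached (1/5) = 1, so the symbol is -1

-1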